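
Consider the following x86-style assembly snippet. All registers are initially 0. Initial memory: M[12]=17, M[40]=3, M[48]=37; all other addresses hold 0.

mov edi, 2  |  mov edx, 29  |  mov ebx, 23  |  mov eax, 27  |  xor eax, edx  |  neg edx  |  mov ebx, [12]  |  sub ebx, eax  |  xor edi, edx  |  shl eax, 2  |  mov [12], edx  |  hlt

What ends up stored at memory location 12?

-29

edi=2
edx=29
ebx=23
eax=27
eax=27^29=6
edx=-(29)=-29
ebx=M[12]=17
ebx=17-6=11
edi=2^(-29)=-31
eax=6<<2=24
mov [12], edx → M[12]=-29
halt.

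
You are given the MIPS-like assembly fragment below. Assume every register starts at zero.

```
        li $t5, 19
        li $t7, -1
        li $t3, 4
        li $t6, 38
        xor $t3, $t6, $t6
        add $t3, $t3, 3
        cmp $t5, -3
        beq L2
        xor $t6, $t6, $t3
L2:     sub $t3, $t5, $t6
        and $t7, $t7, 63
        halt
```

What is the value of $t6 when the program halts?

li $t5, 19 → $t5=19
li $t7, -1 → $t7=-1
li $t3, 4 → $t3=4
li $t6, 38 → $t6=38
xor $t3, $t6, $t6 → $t3=38^38=0
add $t3, $t3, 3 → $t3=0+3=3
cmp $t5, -3  (cmp 19,-3)
beq L2: not taken
xor $t6, $t6, $t3 → $t6=38^3=37
sub $t3, $t5, $t6 → $t3=19-37=-18
and $t7, $t7, 63 → $t7=(-1)&63=63
halt.

37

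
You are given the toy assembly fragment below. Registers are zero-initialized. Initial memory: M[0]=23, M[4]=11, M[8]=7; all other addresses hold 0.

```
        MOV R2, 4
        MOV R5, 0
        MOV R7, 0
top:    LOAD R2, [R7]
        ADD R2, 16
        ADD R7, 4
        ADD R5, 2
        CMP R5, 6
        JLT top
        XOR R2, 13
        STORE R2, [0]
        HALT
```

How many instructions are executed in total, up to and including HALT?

24

MOV R2, 4 → R2=4
MOV R5, 0 → R5=0
MOV R7, 0 → R7=0
LOAD R2, [R7] → R2=M[0]=23
ADD R2, 16 → R2=23+16=39
ADD R7, 4 → R7=0+4=4
ADD R5, 2 → R5=0+2=2
CMP R5, 6  (cmp 2,6)
JLT top: taken
LOAD R2, [R7] → R2=M[4]=11
ADD R2, 16 → R2=11+16=27
ADD R7, 4 → R7=4+4=8
ADD R5, 2 → R5=2+2=4
CMP R5, 6  (cmp 4,6)
JLT top: taken
LOAD R2, [R7] → R2=M[8]=7
ADD R2, 16 → R2=7+16=23
ADD R7, 4 → R7=8+4=12
ADD R5, 2 → R5=4+2=6
CMP R5, 6  (cmp 6,6)
JLT top: not taken
XOR R2, 13 → R2=23^13=26
STORE R2, [0] → M[0]=26
halt.
Total executed instructions: 24.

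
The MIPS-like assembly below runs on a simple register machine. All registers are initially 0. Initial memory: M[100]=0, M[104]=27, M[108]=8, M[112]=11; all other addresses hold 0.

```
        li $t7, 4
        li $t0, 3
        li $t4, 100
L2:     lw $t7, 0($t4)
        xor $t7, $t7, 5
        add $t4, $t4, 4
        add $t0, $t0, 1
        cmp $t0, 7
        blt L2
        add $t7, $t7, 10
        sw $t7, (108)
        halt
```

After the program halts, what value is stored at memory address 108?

$t7=4
$t0=3
$t4=100
$t7=M[100]=0
$t7=0^5=5
$t4=100+4=104
$t0=3+1=4
cmp $t0, 7  (cmp 4,7)
blt L2: taken
$t7=M[104]=27
$t7=27^5=30
$t4=104+4=108
$t0=4+1=5
cmp $t0, 7  (cmp 5,7)
blt L2: taken
$t7=M[108]=8
$t7=8^5=13
$t4=108+4=112
$t0=5+1=6
cmp $t0, 7  (cmp 6,7)
blt L2: taken
$t7=M[112]=11
$t7=11^5=14
$t4=112+4=116
$t0=6+1=7
cmp $t0, 7  (cmp 7,7)
blt L2: not taken
$t7=14+10=24
sw $t7, (108) → M[108]=24
halt.

24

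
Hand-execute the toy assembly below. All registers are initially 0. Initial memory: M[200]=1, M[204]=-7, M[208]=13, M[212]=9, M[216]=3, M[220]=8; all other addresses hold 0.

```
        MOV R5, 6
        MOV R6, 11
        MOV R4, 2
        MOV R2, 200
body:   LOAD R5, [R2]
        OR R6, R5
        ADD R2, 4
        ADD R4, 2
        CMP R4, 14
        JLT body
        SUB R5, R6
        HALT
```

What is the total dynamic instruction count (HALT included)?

42

MOV R5, 6 → R5=6
MOV R6, 11 → R6=11
MOV R4, 2 → R4=2
MOV R2, 200 → R2=200
LOAD R5, [R2] → R5=M[200]=1
OR R6, R5 → R6=11|1=11
ADD R2, 4 → R2=200+4=204
ADD R4, 2 → R4=2+2=4
CMP R4, 14  (cmp 4,14)
JLT body: taken
LOAD R5, [R2] → R5=M[204]=-7
OR R6, R5 → R6=11|(-7)=-5
ADD R2, 4 → R2=204+4=208
ADD R4, 2 → R4=4+2=6
CMP R4, 14  (cmp 6,14)
JLT body: taken
LOAD R5, [R2] → R5=M[208]=13
OR R6, R5 → R6=(-5)|13=-1
ADD R2, 4 → R2=208+4=212
ADD R4, 2 → R4=6+2=8
CMP R4, 14  (cmp 8,14)
JLT body: taken
LOAD R5, [R2] → R5=M[212]=9
OR R6, R5 → R6=(-1)|9=-1
ADD R2, 4 → R2=212+4=216
ADD R4, 2 → R4=8+2=10
CMP R4, 14  (cmp 10,14)
JLT body: taken
LOAD R5, [R2] → R5=M[216]=3
OR R6, R5 → R6=(-1)|3=-1
ADD R2, 4 → R2=216+4=220
ADD R4, 2 → R4=10+2=12
CMP R4, 14  (cmp 12,14)
JLT body: taken
LOAD R5, [R2] → R5=M[220]=8
OR R6, R5 → R6=(-1)|8=-1
ADD R2, 4 → R2=220+4=224
ADD R4, 2 → R4=12+2=14
CMP R4, 14  (cmp 14,14)
JLT body: not taken
SUB R5, R6 → R5=8-(-1)=9
halt.
Total executed instructions: 42.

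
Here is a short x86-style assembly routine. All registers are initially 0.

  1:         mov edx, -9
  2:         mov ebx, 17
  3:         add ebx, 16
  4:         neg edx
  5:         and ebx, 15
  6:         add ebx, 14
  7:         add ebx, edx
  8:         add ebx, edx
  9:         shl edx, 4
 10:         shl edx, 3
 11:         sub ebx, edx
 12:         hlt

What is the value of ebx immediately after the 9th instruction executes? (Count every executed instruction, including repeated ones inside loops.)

33

after mov edx, -9: edx=-9
after mov ebx, 17: ebx=17
after add ebx, 16: ebx=17+16=33
after neg edx: edx=-(-9)=9
after and ebx, 15: ebx=33&15=1
after add ebx, 14: ebx=1+14=15
after add ebx, edx: ebx=15+9=24
after add ebx, edx: ebx=24+9=33
after shl edx, 4: edx=9<<4=144
After step 9: ebx = 33.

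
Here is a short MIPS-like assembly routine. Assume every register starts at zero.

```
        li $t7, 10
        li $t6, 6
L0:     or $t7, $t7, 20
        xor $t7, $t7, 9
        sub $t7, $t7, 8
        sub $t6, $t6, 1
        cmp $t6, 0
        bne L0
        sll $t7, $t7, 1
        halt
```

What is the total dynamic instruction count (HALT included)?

40

li $t7, 10 → $t7=10
li $t6, 6 → $t6=6
or $t7, $t7, 20 → $t7=10|20=30
xor $t7, $t7, 9 → $t7=30^9=23
sub $t7, $t7, 8 → $t7=23-8=15
sub $t6, $t6, 1 → $t6=6-1=5
cmp $t6, 0  (cmp 5,0)
bne L0: taken
or $t7, $t7, 20 → $t7=15|20=31
xor $t7, $t7, 9 → $t7=31^9=22
sub $t7, $t7, 8 → $t7=22-8=14
sub $t6, $t6, 1 → $t6=5-1=4
cmp $t6, 0  (cmp 4,0)
bne L0: taken
or $t7, $t7, 20 → $t7=14|20=30
xor $t7, $t7, 9 → $t7=30^9=23
sub $t7, $t7, 8 → $t7=23-8=15
sub $t6, $t6, 1 → $t6=4-1=3
cmp $t6, 0  (cmp 3,0)
bne L0: taken
or $t7, $t7, 20 → $t7=15|20=31
xor $t7, $t7, 9 → $t7=31^9=22
sub $t7, $t7, 8 → $t7=22-8=14
sub $t6, $t6, 1 → $t6=3-1=2
cmp $t6, 0  (cmp 2,0)
bne L0: taken
or $t7, $t7, 20 → $t7=14|20=30
xor $t7, $t7, 9 → $t7=30^9=23
sub $t7, $t7, 8 → $t7=23-8=15
sub $t6, $t6, 1 → $t6=2-1=1
cmp $t6, 0  (cmp 1,0)
bne L0: taken
or $t7, $t7, 20 → $t7=15|20=31
xor $t7, $t7, 9 → $t7=31^9=22
sub $t7, $t7, 8 → $t7=22-8=14
sub $t6, $t6, 1 → $t6=1-1=0
cmp $t6, 0  (cmp 0,0)
bne L0: not taken
sll $t7, $t7, 1 → $t7=14<<1=28
halt.
Total executed instructions: 40.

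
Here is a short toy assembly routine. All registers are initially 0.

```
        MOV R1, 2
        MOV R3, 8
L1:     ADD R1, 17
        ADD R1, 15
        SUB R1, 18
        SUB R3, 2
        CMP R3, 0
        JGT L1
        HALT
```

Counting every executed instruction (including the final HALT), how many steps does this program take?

R1=2
R3=8
R1=2+17=19
R1=19+15=34
R1=34-18=16
R3=8-2=6
CMP R3, 0  (cmp 6,0)
JGT L1: taken
R1=16+17=33
R1=33+15=48
R1=48-18=30
R3=6-2=4
CMP R3, 0  (cmp 4,0)
JGT L1: taken
R1=30+17=47
R1=47+15=62
R1=62-18=44
R3=4-2=2
CMP R3, 0  (cmp 2,0)
JGT L1: taken
R1=44+17=61
R1=61+15=76
R1=76-18=58
R3=2-2=0
CMP R3, 0  (cmp 0,0)
JGT L1: not taken
halt.
Total executed instructions: 27.

27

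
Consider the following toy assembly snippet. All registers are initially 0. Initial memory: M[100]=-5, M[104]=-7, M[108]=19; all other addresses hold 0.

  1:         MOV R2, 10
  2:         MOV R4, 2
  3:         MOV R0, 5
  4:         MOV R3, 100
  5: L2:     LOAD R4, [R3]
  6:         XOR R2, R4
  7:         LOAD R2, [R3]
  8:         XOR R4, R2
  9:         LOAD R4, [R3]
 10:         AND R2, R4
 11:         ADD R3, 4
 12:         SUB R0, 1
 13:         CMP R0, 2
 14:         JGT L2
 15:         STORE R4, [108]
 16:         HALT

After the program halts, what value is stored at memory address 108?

19

R2=10
R4=2
R0=5
R3=100
R4=M[100]=-5
R2=10^(-5)=-15
R2=M[100]=-5
R4=(-5)^(-5)=0
R4=M[100]=-5
R2=(-5)&(-5)=-5
R3=100+4=104
R0=5-1=4
CMP R0, 2  (cmp 4,2)
JGT L2: taken
R4=M[104]=-7
R2=(-5)^(-7)=2
R2=M[104]=-7
R4=(-7)^(-7)=0
R4=M[104]=-7
R2=(-7)&(-7)=-7
R3=104+4=108
R0=4-1=3
CMP R0, 2  (cmp 3,2)
JGT L2: taken
R4=M[108]=19
R2=(-7)^19=-22
R2=M[108]=19
R4=19^19=0
R4=M[108]=19
R2=19&19=19
R3=108+4=112
R0=3-1=2
CMP R0, 2  (cmp 2,2)
JGT L2: not taken
STORE R4, [108] → M[108]=19
halt.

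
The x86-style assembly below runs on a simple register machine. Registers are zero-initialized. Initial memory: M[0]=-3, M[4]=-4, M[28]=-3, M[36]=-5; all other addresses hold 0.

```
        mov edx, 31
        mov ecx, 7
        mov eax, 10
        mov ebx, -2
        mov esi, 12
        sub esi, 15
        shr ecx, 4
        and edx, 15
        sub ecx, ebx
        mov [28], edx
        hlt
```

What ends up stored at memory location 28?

mov edx, 31 → edx=31
mov ecx, 7 → ecx=7
mov eax, 10 → eax=10
mov ebx, -2 → ebx=-2
mov esi, 12 → esi=12
sub esi, 15 → esi=12-15=-3
shr ecx, 4 → ecx=7>>4=0
and edx, 15 → edx=31&15=15
sub ecx, ebx → ecx=0-(-2)=2
mov [28], edx → M[28]=15
halt.

15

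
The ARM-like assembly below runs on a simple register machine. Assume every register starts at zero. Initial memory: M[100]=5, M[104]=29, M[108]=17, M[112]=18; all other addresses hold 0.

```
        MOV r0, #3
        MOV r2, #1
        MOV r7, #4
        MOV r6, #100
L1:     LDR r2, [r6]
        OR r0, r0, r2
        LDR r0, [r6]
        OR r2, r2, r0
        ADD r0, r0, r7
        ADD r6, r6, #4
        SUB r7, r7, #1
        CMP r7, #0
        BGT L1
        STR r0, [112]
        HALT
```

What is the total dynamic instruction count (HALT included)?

42

r0=3
r2=1
r7=4
r6=100
r2=M[100]=5
r0=3|5=7
r0=M[100]=5
r2=5|5=5
r0=5+4=9
r6=100+4=104
r7=4-1=3
CMP r7, #0  (cmp 3,0)
BGT L1: taken
r2=M[104]=29
r0=9|29=29
r0=M[104]=29
r2=29|29=29
r0=29+3=32
r6=104+4=108
r7=3-1=2
CMP r7, #0  (cmp 2,0)
BGT L1: taken
r2=M[108]=17
r0=32|17=49
r0=M[108]=17
r2=17|17=17
r0=17+2=19
r6=108+4=112
r7=2-1=1
CMP r7, #0  (cmp 1,0)
BGT L1: taken
r2=M[112]=18
r0=19|18=19
r0=M[112]=18
r2=18|18=18
r0=18+1=19
r6=112+4=116
r7=1-1=0
CMP r7, #0  (cmp 0,0)
BGT L1: not taken
STR r0, [112] → M[112]=19
halt.
Total executed instructions: 42.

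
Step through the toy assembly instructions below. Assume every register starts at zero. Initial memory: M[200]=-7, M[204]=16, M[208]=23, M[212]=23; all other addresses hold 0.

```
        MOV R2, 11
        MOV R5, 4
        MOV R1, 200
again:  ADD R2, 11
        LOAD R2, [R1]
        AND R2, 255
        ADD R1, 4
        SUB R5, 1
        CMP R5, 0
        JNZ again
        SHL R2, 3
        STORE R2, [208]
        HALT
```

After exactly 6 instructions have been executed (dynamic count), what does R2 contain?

MOV R2, 11 → R2=11
MOV R5, 4 → R5=4
MOV R1, 200 → R1=200
ADD R2, 11 → R2=11+11=22
LOAD R2, [R1] → R2=M[200]=-7
AND R2, 255 → R2=(-7)&255=249
After step 6: R2 = 249.

249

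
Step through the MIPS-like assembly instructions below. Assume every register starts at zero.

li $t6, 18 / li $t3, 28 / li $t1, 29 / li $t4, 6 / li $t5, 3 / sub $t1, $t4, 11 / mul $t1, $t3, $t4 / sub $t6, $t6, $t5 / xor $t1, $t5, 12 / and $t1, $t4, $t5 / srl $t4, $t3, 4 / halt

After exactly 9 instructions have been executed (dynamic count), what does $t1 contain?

15

$t6=18
$t3=28
$t1=29
$t4=6
$t5=3
$t1=6-11=-5
$t1=28*6=168
$t6=18-3=15
$t1=3^12=15
After step 9: $t1 = 15.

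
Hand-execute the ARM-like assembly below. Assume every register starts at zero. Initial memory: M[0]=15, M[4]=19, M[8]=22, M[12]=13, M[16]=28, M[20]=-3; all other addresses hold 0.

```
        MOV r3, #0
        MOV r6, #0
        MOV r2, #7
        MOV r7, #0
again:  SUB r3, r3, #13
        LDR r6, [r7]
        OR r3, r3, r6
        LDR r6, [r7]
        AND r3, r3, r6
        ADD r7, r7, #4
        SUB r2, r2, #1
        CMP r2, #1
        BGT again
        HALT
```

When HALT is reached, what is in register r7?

MOV r3, #0 → r3=0
MOV r6, #0 → r6=0
MOV r2, #7 → r2=7
MOV r7, #0 → r7=0
SUB r3, r3, #13 → r3=0-13=-13
LDR r6, [r7] → r6=M[0]=15
OR r3, r3, r6 → r3=(-13)|15=-1
LDR r6, [r7] → r6=M[0]=15
AND r3, r3, r6 → r3=(-1)&15=15
ADD r7, r7, #4 → r7=0+4=4
SUB r2, r2, #1 → r2=7-1=6
CMP r2, #1  (cmp 6,1)
BGT again: taken
SUB r3, r3, #13 → r3=15-13=2
LDR r6, [r7] → r6=M[4]=19
OR r3, r3, r6 → r3=2|19=19
LDR r6, [r7] → r6=M[4]=19
AND r3, r3, r6 → r3=19&19=19
ADD r7, r7, #4 → r7=4+4=8
SUB r2, r2, #1 → r2=6-1=5
CMP r2, #1  (cmp 5,1)
BGT again: taken
SUB r3, r3, #13 → r3=19-13=6
LDR r6, [r7] → r6=M[8]=22
OR r3, r3, r6 → r3=6|22=22
LDR r6, [r7] → r6=M[8]=22
AND r3, r3, r6 → r3=22&22=22
ADD r7, r7, #4 → r7=8+4=12
SUB r2, r2, #1 → r2=5-1=4
CMP r2, #1  (cmp 4,1)
BGT again: taken
SUB r3, r3, #13 → r3=22-13=9
LDR r6, [r7] → r6=M[12]=13
OR r3, r3, r6 → r3=9|13=13
LDR r6, [r7] → r6=M[12]=13
AND r3, r3, r6 → r3=13&13=13
ADD r7, r7, #4 → r7=12+4=16
SUB r2, r2, #1 → r2=4-1=3
CMP r2, #1  (cmp 3,1)
BGT again: taken
SUB r3, r3, #13 → r3=13-13=0
LDR r6, [r7] → r6=M[16]=28
OR r3, r3, r6 → r3=0|28=28
LDR r6, [r7] → r6=M[16]=28
AND r3, r3, r6 → r3=28&28=28
ADD r7, r7, #4 → r7=16+4=20
SUB r2, r2, #1 → r2=3-1=2
CMP r2, #1  (cmp 2,1)
BGT again: taken
SUB r3, r3, #13 → r3=28-13=15
LDR r6, [r7] → r6=M[20]=-3
OR r3, r3, r6 → r3=15|(-3)=-1
LDR r6, [r7] → r6=M[20]=-3
AND r3, r3, r6 → r3=(-1)&(-3)=-3
ADD r7, r7, #4 → r7=20+4=24
SUB r2, r2, #1 → r2=2-1=1
CMP r2, #1  (cmp 1,1)
BGT again: not taken
halt.

24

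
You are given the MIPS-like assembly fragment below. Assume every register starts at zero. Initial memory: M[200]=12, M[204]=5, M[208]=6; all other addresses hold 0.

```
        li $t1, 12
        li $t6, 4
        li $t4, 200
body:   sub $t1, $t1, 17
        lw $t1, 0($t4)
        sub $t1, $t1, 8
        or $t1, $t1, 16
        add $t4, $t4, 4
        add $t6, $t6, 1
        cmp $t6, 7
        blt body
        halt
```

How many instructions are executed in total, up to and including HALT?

after li $t1, 12: $t1=12
after li $t6, 4: $t6=4
after li $t4, 200: $t4=200
after sub $t1, $t1, 17: $t1=12-17=-5
after lw $t1, 0($t4): $t1=M[200]=12
after sub $t1, $t1, 8: $t1=12-8=4
after or $t1, $t1, 16: $t1=4|16=20
after add $t4, $t4, 4: $t4=200+4=204
after add $t6, $t6, 1: $t6=4+1=5
cmp $t6, 7  (cmp 5,7)
blt body: taken
after sub $t1, $t1, 17: $t1=20-17=3
after lw $t1, 0($t4): $t1=M[204]=5
after sub $t1, $t1, 8: $t1=5-8=-3
after or $t1, $t1, 16: $t1=(-3)|16=-3
after add $t4, $t4, 4: $t4=204+4=208
after add $t6, $t6, 1: $t6=5+1=6
cmp $t6, 7  (cmp 6,7)
blt body: taken
after sub $t1, $t1, 17: $t1=(-3)-17=-20
after lw $t1, 0($t4): $t1=M[208]=6
after sub $t1, $t1, 8: $t1=6-8=-2
after or $t1, $t1, 16: $t1=(-2)|16=-2
after add $t4, $t4, 4: $t4=208+4=212
after add $t6, $t6, 1: $t6=6+1=7
cmp $t6, 7  (cmp 7,7)
blt body: not taken
halt.
Total executed instructions: 28.

28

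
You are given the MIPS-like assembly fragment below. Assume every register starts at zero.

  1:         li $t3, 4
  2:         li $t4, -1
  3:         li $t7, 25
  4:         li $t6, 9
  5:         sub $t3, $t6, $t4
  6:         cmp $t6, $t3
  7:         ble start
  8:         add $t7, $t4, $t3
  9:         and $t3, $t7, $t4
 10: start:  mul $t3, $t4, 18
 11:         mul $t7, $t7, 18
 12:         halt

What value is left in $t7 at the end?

after li $t3, 4: $t3=4
after li $t4, -1: $t4=-1
after li $t7, 25: $t7=25
after li $t6, 9: $t6=9
after sub $t3, $t6, $t4: $t3=9-(-1)=10
cmp $t6, $t3  (cmp 9,10)
ble start: taken
after mul $t3, $t4, 18: $t3=(-1)*18=-18
after mul $t7, $t7, 18: $t7=25*18=450
halt.

450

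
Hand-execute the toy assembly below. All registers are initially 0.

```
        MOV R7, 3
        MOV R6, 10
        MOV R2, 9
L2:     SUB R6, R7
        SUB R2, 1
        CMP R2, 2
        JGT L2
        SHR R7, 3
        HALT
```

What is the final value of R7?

after MOV R7, 3: R7=3
after MOV R6, 10: R6=10
after MOV R2, 9: R2=9
after SUB R6, R7: R6=10-3=7
after SUB R2, 1: R2=9-1=8
CMP R2, 2  (cmp 8,2)
JGT L2: taken
after SUB R6, R7: R6=7-3=4
after SUB R2, 1: R2=8-1=7
CMP R2, 2  (cmp 7,2)
JGT L2: taken
after SUB R6, R7: R6=4-3=1
after SUB R2, 1: R2=7-1=6
CMP R2, 2  (cmp 6,2)
JGT L2: taken
after SUB R6, R7: R6=1-3=-2
after SUB R2, 1: R2=6-1=5
CMP R2, 2  (cmp 5,2)
JGT L2: taken
after SUB R6, R7: R6=(-2)-3=-5
after SUB R2, 1: R2=5-1=4
CMP R2, 2  (cmp 4,2)
JGT L2: taken
after SUB R6, R7: R6=(-5)-3=-8
after SUB R2, 1: R2=4-1=3
CMP R2, 2  (cmp 3,2)
JGT L2: taken
after SUB R6, R7: R6=(-8)-3=-11
after SUB R2, 1: R2=3-1=2
CMP R2, 2  (cmp 2,2)
JGT L2: not taken
after SHR R7, 3: R7=3>>3=0
halt.

0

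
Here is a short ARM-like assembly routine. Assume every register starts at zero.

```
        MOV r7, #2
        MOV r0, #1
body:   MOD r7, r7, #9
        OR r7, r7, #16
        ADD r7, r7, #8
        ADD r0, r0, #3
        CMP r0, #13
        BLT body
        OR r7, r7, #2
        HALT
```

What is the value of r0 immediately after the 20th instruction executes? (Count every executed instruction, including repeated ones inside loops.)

10

r7=2
r0=1
r7=2%9=2
r7=2|16=18
r7=18+8=26
r0=1+3=4
CMP r0, #13  (cmp 4,13)
BLT body: taken
r7=26%9=8
r7=8|16=24
r7=24+8=32
r0=4+3=7
CMP r0, #13  (cmp 7,13)
BLT body: taken
r7=32%9=5
r7=5|16=21
r7=21+8=29
r0=7+3=10
CMP r0, #13  (cmp 10,13)
BLT body: taken
After step 20: r0 = 10.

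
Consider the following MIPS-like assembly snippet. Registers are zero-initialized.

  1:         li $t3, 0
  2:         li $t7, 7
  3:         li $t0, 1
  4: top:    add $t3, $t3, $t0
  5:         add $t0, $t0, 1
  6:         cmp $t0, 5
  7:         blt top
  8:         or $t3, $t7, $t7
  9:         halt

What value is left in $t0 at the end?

5

after li $t3, 0: $t3=0
after li $t7, 7: $t7=7
after li $t0, 1: $t0=1
after add $t3, $t3, $t0: $t3=0+1=1
after add $t0, $t0, 1: $t0=1+1=2
cmp $t0, 5  (cmp 2,5)
blt top: taken
after add $t3, $t3, $t0: $t3=1+2=3
after add $t0, $t0, 1: $t0=2+1=3
cmp $t0, 5  (cmp 3,5)
blt top: taken
after add $t3, $t3, $t0: $t3=3+3=6
after add $t0, $t0, 1: $t0=3+1=4
cmp $t0, 5  (cmp 4,5)
blt top: taken
after add $t3, $t3, $t0: $t3=6+4=10
after add $t0, $t0, 1: $t0=4+1=5
cmp $t0, 5  (cmp 5,5)
blt top: not taken
after or $t3, $t7, $t7: $t3=7|7=7
halt.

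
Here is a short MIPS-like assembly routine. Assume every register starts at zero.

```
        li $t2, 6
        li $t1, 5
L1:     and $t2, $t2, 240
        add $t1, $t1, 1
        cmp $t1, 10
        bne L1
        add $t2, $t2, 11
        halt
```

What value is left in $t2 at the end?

11

li $t2, 6 → $t2=6
li $t1, 5 → $t1=5
and $t2, $t2, 240 → $t2=6&240=0
add $t1, $t1, 1 → $t1=5+1=6
cmp $t1, 10  (cmp 6,10)
bne L1: taken
and $t2, $t2, 240 → $t2=0&240=0
add $t1, $t1, 1 → $t1=6+1=7
cmp $t1, 10  (cmp 7,10)
bne L1: taken
and $t2, $t2, 240 → $t2=0&240=0
add $t1, $t1, 1 → $t1=7+1=8
cmp $t1, 10  (cmp 8,10)
bne L1: taken
and $t2, $t2, 240 → $t2=0&240=0
add $t1, $t1, 1 → $t1=8+1=9
cmp $t1, 10  (cmp 9,10)
bne L1: taken
and $t2, $t2, 240 → $t2=0&240=0
add $t1, $t1, 1 → $t1=9+1=10
cmp $t1, 10  (cmp 10,10)
bne L1: not taken
add $t2, $t2, 11 → $t2=0+11=11
halt.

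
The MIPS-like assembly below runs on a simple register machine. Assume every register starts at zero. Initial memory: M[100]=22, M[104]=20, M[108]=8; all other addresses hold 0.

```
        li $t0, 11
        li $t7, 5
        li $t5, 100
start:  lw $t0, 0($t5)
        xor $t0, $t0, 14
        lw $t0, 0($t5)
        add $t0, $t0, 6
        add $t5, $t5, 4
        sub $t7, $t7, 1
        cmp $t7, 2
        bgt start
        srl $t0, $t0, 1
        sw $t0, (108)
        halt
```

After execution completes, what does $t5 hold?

112

$t0=11
$t7=5
$t5=100
$t0=M[100]=22
$t0=22^14=24
$t0=M[100]=22
$t0=22+6=28
$t5=100+4=104
$t7=5-1=4
cmp $t7, 2  (cmp 4,2)
bgt start: taken
$t0=M[104]=20
$t0=20^14=26
$t0=M[104]=20
$t0=20+6=26
$t5=104+4=108
$t7=4-1=3
cmp $t7, 2  (cmp 3,2)
bgt start: taken
$t0=M[108]=8
$t0=8^14=6
$t0=M[108]=8
$t0=8+6=14
$t5=108+4=112
$t7=3-1=2
cmp $t7, 2  (cmp 2,2)
bgt start: not taken
$t0=14>>1=7
sw $t0, (108) → M[108]=7
halt.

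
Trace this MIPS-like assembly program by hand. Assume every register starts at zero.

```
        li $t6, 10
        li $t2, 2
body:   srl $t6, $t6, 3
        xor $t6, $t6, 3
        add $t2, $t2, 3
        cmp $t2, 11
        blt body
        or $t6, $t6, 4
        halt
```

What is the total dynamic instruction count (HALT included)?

19

$t6=10
$t2=2
$t6=10>>3=1
$t6=1^3=2
$t2=2+3=5
cmp $t2, 11  (cmp 5,11)
blt body: taken
$t6=2>>3=0
$t6=0^3=3
$t2=5+3=8
cmp $t2, 11  (cmp 8,11)
blt body: taken
$t6=3>>3=0
$t6=0^3=3
$t2=8+3=11
cmp $t2, 11  (cmp 11,11)
blt body: not taken
$t6=3|4=7
halt.
Total executed instructions: 19.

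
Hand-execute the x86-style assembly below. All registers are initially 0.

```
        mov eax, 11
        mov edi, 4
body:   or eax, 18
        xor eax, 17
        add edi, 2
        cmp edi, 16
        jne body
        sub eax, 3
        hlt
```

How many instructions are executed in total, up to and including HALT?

34

after mov eax, 11: eax=11
after mov edi, 4: edi=4
after or eax, 18: eax=11|18=27
after xor eax, 17: eax=27^17=10
after add edi, 2: edi=4+2=6
cmp edi, 16  (cmp 6,16)
jne body: taken
after or eax, 18: eax=10|18=26
after xor eax, 17: eax=26^17=11
after add edi, 2: edi=6+2=8
cmp edi, 16  (cmp 8,16)
jne body: taken
after or eax, 18: eax=11|18=27
after xor eax, 17: eax=27^17=10
after add edi, 2: edi=8+2=10
cmp edi, 16  (cmp 10,16)
jne body: taken
after or eax, 18: eax=10|18=26
after xor eax, 17: eax=26^17=11
after add edi, 2: edi=10+2=12
cmp edi, 16  (cmp 12,16)
jne body: taken
after or eax, 18: eax=11|18=27
after xor eax, 17: eax=27^17=10
after add edi, 2: edi=12+2=14
cmp edi, 16  (cmp 14,16)
jne body: taken
after or eax, 18: eax=10|18=26
after xor eax, 17: eax=26^17=11
after add edi, 2: edi=14+2=16
cmp edi, 16  (cmp 16,16)
jne body: not taken
after sub eax, 3: eax=11-3=8
halt.
Total executed instructions: 34.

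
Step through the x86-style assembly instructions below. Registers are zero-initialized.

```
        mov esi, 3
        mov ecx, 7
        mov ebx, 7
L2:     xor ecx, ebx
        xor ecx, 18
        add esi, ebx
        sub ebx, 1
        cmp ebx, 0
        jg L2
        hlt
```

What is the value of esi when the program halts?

after mov esi, 3: esi=3
after mov ecx, 7: ecx=7
after mov ebx, 7: ebx=7
after xor ecx, ebx: ecx=7^7=0
after xor ecx, 18: ecx=0^18=18
after add esi, ebx: esi=3+7=10
after sub ebx, 1: ebx=7-1=6
cmp ebx, 0  (cmp 6,0)
jg L2: taken
after xor ecx, ebx: ecx=18^6=20
after xor ecx, 18: ecx=20^18=6
after add esi, ebx: esi=10+6=16
after sub ebx, 1: ebx=6-1=5
cmp ebx, 0  (cmp 5,0)
jg L2: taken
after xor ecx, ebx: ecx=6^5=3
after xor ecx, 18: ecx=3^18=17
after add esi, ebx: esi=16+5=21
after sub ebx, 1: ebx=5-1=4
cmp ebx, 0  (cmp 4,0)
jg L2: taken
after xor ecx, ebx: ecx=17^4=21
after xor ecx, 18: ecx=21^18=7
after add esi, ebx: esi=21+4=25
after sub ebx, 1: ebx=4-1=3
cmp ebx, 0  (cmp 3,0)
jg L2: taken
after xor ecx, ebx: ecx=7^3=4
after xor ecx, 18: ecx=4^18=22
after add esi, ebx: esi=25+3=28
after sub ebx, 1: ebx=3-1=2
cmp ebx, 0  (cmp 2,0)
jg L2: taken
after xor ecx, ebx: ecx=22^2=20
after xor ecx, 18: ecx=20^18=6
after add esi, ebx: esi=28+2=30
after sub ebx, 1: ebx=2-1=1
cmp ebx, 0  (cmp 1,0)
jg L2: taken
after xor ecx, ebx: ecx=6^1=7
after xor ecx, 18: ecx=7^18=21
after add esi, ebx: esi=30+1=31
after sub ebx, 1: ebx=1-1=0
cmp ebx, 0  (cmp 0,0)
jg L2: not taken
halt.

31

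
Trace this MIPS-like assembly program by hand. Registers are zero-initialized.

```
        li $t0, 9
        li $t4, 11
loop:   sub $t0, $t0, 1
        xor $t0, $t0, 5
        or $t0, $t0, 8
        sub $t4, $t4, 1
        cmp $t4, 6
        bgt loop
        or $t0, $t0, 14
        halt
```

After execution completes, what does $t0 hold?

after li $t0, 9: $t0=9
after li $t4, 11: $t4=11
after sub $t0, $t0, 1: $t0=9-1=8
after xor $t0, $t0, 5: $t0=8^5=13
after or $t0, $t0, 8: $t0=13|8=13
after sub $t4, $t4, 1: $t4=11-1=10
cmp $t4, 6  (cmp 10,6)
bgt loop: taken
after sub $t0, $t0, 1: $t0=13-1=12
after xor $t0, $t0, 5: $t0=12^5=9
after or $t0, $t0, 8: $t0=9|8=9
after sub $t4, $t4, 1: $t4=10-1=9
cmp $t4, 6  (cmp 9,6)
bgt loop: taken
after sub $t0, $t0, 1: $t0=9-1=8
after xor $t0, $t0, 5: $t0=8^5=13
after or $t0, $t0, 8: $t0=13|8=13
after sub $t4, $t4, 1: $t4=9-1=8
cmp $t4, 6  (cmp 8,6)
bgt loop: taken
after sub $t0, $t0, 1: $t0=13-1=12
after xor $t0, $t0, 5: $t0=12^5=9
after or $t0, $t0, 8: $t0=9|8=9
after sub $t4, $t4, 1: $t4=8-1=7
cmp $t4, 6  (cmp 7,6)
bgt loop: taken
after sub $t0, $t0, 1: $t0=9-1=8
after xor $t0, $t0, 5: $t0=8^5=13
after or $t0, $t0, 8: $t0=13|8=13
after sub $t4, $t4, 1: $t4=7-1=6
cmp $t4, 6  (cmp 6,6)
bgt loop: not taken
after or $t0, $t0, 14: $t0=13|14=15
halt.

15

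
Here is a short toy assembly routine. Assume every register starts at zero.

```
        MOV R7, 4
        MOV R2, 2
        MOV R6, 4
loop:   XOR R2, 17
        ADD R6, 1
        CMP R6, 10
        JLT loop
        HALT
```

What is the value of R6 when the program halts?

MOV R7, 4 → R7=4
MOV R2, 2 → R2=2
MOV R6, 4 → R6=4
XOR R2, 17 → R2=2^17=19
ADD R6, 1 → R6=4+1=5
CMP R6, 10  (cmp 5,10)
JLT loop: taken
XOR R2, 17 → R2=19^17=2
ADD R6, 1 → R6=5+1=6
CMP R6, 10  (cmp 6,10)
JLT loop: taken
XOR R2, 17 → R2=2^17=19
ADD R6, 1 → R6=6+1=7
CMP R6, 10  (cmp 7,10)
JLT loop: taken
XOR R2, 17 → R2=19^17=2
ADD R6, 1 → R6=7+1=8
CMP R6, 10  (cmp 8,10)
JLT loop: taken
XOR R2, 17 → R2=2^17=19
ADD R6, 1 → R6=8+1=9
CMP R6, 10  (cmp 9,10)
JLT loop: taken
XOR R2, 17 → R2=19^17=2
ADD R6, 1 → R6=9+1=10
CMP R6, 10  (cmp 10,10)
JLT loop: not taken
halt.

10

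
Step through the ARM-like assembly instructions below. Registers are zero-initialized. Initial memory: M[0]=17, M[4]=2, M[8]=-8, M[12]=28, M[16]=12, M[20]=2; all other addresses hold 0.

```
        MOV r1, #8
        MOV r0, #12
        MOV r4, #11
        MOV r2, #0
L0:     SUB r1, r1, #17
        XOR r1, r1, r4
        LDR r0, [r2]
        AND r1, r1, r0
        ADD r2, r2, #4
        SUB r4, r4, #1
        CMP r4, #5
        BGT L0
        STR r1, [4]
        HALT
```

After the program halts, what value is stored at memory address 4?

MOV r1, #8 → r1=8
MOV r0, #12 → r0=12
MOV r4, #11 → r4=11
MOV r2, #0 → r2=0
SUB r1, r1, #17 → r1=8-17=-9
XOR r1, r1, r4 → r1=(-9)^11=-4
LDR r0, [r2] → r0=M[0]=17
AND r1, r1, r0 → r1=(-4)&17=16
ADD r2, r2, #4 → r2=0+4=4
SUB r4, r4, #1 → r4=11-1=10
CMP r4, #5  (cmp 10,5)
BGT L0: taken
SUB r1, r1, #17 → r1=16-17=-1
XOR r1, r1, r4 → r1=(-1)^10=-11
LDR r0, [r2] → r0=M[4]=2
AND r1, r1, r0 → r1=(-11)&2=0
ADD r2, r2, #4 → r2=4+4=8
SUB r4, r4, #1 → r4=10-1=9
CMP r4, #5  (cmp 9,5)
BGT L0: taken
SUB r1, r1, #17 → r1=0-17=-17
XOR r1, r1, r4 → r1=(-17)^9=-26
LDR r0, [r2] → r0=M[8]=-8
AND r1, r1, r0 → r1=(-26)&(-8)=-32
ADD r2, r2, #4 → r2=8+4=12
SUB r4, r4, #1 → r4=9-1=8
CMP r4, #5  (cmp 8,5)
BGT L0: taken
SUB r1, r1, #17 → r1=(-32)-17=-49
XOR r1, r1, r4 → r1=(-49)^8=-57
LDR r0, [r2] → r0=M[12]=28
AND r1, r1, r0 → r1=(-57)&28=4
ADD r2, r2, #4 → r2=12+4=16
SUB r4, r4, #1 → r4=8-1=7
CMP r4, #5  (cmp 7,5)
BGT L0: taken
SUB r1, r1, #17 → r1=4-17=-13
XOR r1, r1, r4 → r1=(-13)^7=-12
LDR r0, [r2] → r0=M[16]=12
AND r1, r1, r0 → r1=(-12)&12=4
ADD r2, r2, #4 → r2=16+4=20
SUB r4, r4, #1 → r4=7-1=6
CMP r4, #5  (cmp 6,5)
BGT L0: taken
SUB r1, r1, #17 → r1=4-17=-13
XOR r1, r1, r4 → r1=(-13)^6=-11
LDR r0, [r2] → r0=M[20]=2
AND r1, r1, r0 → r1=(-11)&2=0
ADD r2, r2, #4 → r2=20+4=24
SUB r4, r4, #1 → r4=6-1=5
CMP r4, #5  (cmp 5,5)
BGT L0: not taken
STR r1, [4] → M[4]=0
halt.

0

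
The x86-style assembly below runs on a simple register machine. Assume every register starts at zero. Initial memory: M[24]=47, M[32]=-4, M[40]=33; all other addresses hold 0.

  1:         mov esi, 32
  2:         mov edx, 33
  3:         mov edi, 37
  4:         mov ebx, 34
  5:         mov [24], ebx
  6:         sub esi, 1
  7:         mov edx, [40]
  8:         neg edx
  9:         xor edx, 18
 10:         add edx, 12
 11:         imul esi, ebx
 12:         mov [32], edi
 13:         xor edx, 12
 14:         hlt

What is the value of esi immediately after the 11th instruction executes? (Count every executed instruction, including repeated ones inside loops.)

esi=32
edx=33
edi=37
ebx=34
mov [24], ebx → M[24]=34
esi=32-1=31
edx=M[40]=33
edx=-(33)=-33
edx=(-33)^18=-51
edx=(-51)+12=-39
esi=31*34=1054
After step 11: esi = 1054.

1054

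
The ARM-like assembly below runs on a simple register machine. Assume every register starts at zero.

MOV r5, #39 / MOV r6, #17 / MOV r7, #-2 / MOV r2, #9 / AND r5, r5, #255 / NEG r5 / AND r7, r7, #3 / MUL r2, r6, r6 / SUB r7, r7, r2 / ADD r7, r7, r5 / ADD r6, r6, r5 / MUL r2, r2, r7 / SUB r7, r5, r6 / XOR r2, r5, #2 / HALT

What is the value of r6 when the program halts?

-22

r5=39
r6=17
r7=-2
r2=9
r5=39&255=39
r5=-(39)=-39
r7=(-2)&3=2
r2=17*17=289
r7=2-289=-287
r7=(-287)+(-39)=-326
r6=17+(-39)=-22
r2=289*(-326)=-94214
r7=(-39)-(-22)=-17
r2=(-39)^2=-37
halt.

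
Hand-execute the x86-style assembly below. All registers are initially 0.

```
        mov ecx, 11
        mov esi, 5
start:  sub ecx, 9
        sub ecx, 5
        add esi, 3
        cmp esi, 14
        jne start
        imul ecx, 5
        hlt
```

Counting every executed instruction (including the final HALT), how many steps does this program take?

19

mov ecx, 11 → ecx=11
mov esi, 5 → esi=5
sub ecx, 9 → ecx=11-9=2
sub ecx, 5 → ecx=2-5=-3
add esi, 3 → esi=5+3=8
cmp esi, 14  (cmp 8,14)
jne start: taken
sub ecx, 9 → ecx=(-3)-9=-12
sub ecx, 5 → ecx=(-12)-5=-17
add esi, 3 → esi=8+3=11
cmp esi, 14  (cmp 11,14)
jne start: taken
sub ecx, 9 → ecx=(-17)-9=-26
sub ecx, 5 → ecx=(-26)-5=-31
add esi, 3 → esi=11+3=14
cmp esi, 14  (cmp 14,14)
jne start: not taken
imul ecx, 5 → ecx=(-31)*5=-155
halt.
Total executed instructions: 19.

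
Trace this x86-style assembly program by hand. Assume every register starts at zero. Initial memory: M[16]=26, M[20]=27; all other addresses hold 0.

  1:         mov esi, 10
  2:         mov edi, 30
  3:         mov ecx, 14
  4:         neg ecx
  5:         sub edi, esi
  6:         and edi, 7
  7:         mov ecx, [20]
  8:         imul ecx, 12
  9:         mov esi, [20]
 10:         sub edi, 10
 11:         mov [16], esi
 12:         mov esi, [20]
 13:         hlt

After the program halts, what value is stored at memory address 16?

mov esi, 10 → esi=10
mov edi, 30 → edi=30
mov ecx, 14 → ecx=14
neg ecx → ecx=-(14)=-14
sub edi, esi → edi=30-10=20
and edi, 7 → edi=20&7=4
mov ecx, [20] → ecx=M[20]=27
imul ecx, 12 → ecx=27*12=324
mov esi, [20] → esi=M[20]=27
sub edi, 10 → edi=4-10=-6
mov [16], esi → M[16]=27
mov esi, [20] → esi=M[20]=27
halt.

27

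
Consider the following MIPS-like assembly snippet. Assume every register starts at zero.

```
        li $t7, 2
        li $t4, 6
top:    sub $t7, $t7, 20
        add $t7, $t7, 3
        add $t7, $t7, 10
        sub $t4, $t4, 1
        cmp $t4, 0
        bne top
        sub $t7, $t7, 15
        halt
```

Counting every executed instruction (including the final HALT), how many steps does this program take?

40

li $t7, 2 → $t7=2
li $t4, 6 → $t4=6
sub $t7, $t7, 20 → $t7=2-20=-18
add $t7, $t7, 3 → $t7=(-18)+3=-15
add $t7, $t7, 10 → $t7=(-15)+10=-5
sub $t4, $t4, 1 → $t4=6-1=5
cmp $t4, 0  (cmp 5,0)
bne top: taken
sub $t7, $t7, 20 → $t7=(-5)-20=-25
add $t7, $t7, 3 → $t7=(-25)+3=-22
add $t7, $t7, 10 → $t7=(-22)+10=-12
sub $t4, $t4, 1 → $t4=5-1=4
cmp $t4, 0  (cmp 4,0)
bne top: taken
sub $t7, $t7, 20 → $t7=(-12)-20=-32
add $t7, $t7, 3 → $t7=(-32)+3=-29
add $t7, $t7, 10 → $t7=(-29)+10=-19
sub $t4, $t4, 1 → $t4=4-1=3
cmp $t4, 0  (cmp 3,0)
bne top: taken
sub $t7, $t7, 20 → $t7=(-19)-20=-39
add $t7, $t7, 3 → $t7=(-39)+3=-36
add $t7, $t7, 10 → $t7=(-36)+10=-26
sub $t4, $t4, 1 → $t4=3-1=2
cmp $t4, 0  (cmp 2,0)
bne top: taken
sub $t7, $t7, 20 → $t7=(-26)-20=-46
add $t7, $t7, 3 → $t7=(-46)+3=-43
add $t7, $t7, 10 → $t7=(-43)+10=-33
sub $t4, $t4, 1 → $t4=2-1=1
cmp $t4, 0  (cmp 1,0)
bne top: taken
sub $t7, $t7, 20 → $t7=(-33)-20=-53
add $t7, $t7, 3 → $t7=(-53)+3=-50
add $t7, $t7, 10 → $t7=(-50)+10=-40
sub $t4, $t4, 1 → $t4=1-1=0
cmp $t4, 0  (cmp 0,0)
bne top: not taken
sub $t7, $t7, 15 → $t7=(-40)-15=-55
halt.
Total executed instructions: 40.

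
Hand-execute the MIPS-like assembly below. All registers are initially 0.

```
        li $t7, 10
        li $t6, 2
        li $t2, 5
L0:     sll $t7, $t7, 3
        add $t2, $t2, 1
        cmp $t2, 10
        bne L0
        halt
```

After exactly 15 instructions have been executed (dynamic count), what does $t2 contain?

8

after li $t7, 10: $t7=10
after li $t6, 2: $t6=2
after li $t2, 5: $t2=5
after sll $t7, $t7, 3: $t7=10<<3=80
after add $t2, $t2, 1: $t2=5+1=6
cmp $t2, 10  (cmp 6,10)
bne L0: taken
after sll $t7, $t7, 3: $t7=80<<3=640
after add $t2, $t2, 1: $t2=6+1=7
cmp $t2, 10  (cmp 7,10)
bne L0: taken
after sll $t7, $t7, 3: $t7=640<<3=5120
after add $t2, $t2, 1: $t2=7+1=8
cmp $t2, 10  (cmp 8,10)
bne L0: taken
After step 15: $t2 = 8.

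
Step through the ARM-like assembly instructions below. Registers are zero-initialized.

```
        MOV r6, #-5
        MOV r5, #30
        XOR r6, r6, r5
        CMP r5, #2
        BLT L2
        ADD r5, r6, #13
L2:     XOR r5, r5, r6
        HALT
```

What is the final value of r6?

r6=-5
r5=30
r6=(-5)^30=-27
CMP r5, #2  (cmp 30,2)
BLT L2: not taken
r5=(-27)+13=-14
r5=(-14)^(-27)=23
halt.

-27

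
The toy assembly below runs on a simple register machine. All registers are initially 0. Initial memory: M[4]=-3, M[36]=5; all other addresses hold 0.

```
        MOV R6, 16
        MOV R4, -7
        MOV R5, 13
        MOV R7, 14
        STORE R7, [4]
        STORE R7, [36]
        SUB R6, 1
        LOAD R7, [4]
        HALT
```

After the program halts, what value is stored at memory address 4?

14

MOV R6, 16 → R6=16
MOV R4, -7 → R4=-7
MOV R5, 13 → R5=13
MOV R7, 14 → R7=14
STORE R7, [4] → M[4]=14
STORE R7, [36] → M[36]=14
SUB R6, 1 → R6=16-1=15
LOAD R7, [4] → R7=M[4]=14
halt.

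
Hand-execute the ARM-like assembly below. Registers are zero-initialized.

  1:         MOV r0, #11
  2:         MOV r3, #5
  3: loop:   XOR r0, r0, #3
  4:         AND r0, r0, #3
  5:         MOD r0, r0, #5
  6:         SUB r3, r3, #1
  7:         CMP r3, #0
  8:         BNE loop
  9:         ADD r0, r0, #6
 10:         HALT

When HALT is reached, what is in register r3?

r0=11
r3=5
r0=11^3=8
r0=8&3=0
r0=0%5=0
r3=5-1=4
CMP r3, #0  (cmp 4,0)
BNE loop: taken
r0=0^3=3
r0=3&3=3
r0=3%5=3
r3=4-1=3
CMP r3, #0  (cmp 3,0)
BNE loop: taken
r0=3^3=0
r0=0&3=0
r0=0%5=0
r3=3-1=2
CMP r3, #0  (cmp 2,0)
BNE loop: taken
r0=0^3=3
r0=3&3=3
r0=3%5=3
r3=2-1=1
CMP r3, #0  (cmp 1,0)
BNE loop: taken
r0=3^3=0
r0=0&3=0
r0=0%5=0
r3=1-1=0
CMP r3, #0  (cmp 0,0)
BNE loop: not taken
r0=0+6=6
halt.

0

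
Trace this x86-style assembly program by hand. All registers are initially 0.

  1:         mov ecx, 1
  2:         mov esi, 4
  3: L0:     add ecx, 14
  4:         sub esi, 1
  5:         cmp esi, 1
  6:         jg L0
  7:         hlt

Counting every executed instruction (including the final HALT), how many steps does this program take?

15

ecx=1
esi=4
ecx=1+14=15
esi=4-1=3
cmp esi, 1  (cmp 3,1)
jg L0: taken
ecx=15+14=29
esi=3-1=2
cmp esi, 1  (cmp 2,1)
jg L0: taken
ecx=29+14=43
esi=2-1=1
cmp esi, 1  (cmp 1,1)
jg L0: not taken
halt.
Total executed instructions: 15.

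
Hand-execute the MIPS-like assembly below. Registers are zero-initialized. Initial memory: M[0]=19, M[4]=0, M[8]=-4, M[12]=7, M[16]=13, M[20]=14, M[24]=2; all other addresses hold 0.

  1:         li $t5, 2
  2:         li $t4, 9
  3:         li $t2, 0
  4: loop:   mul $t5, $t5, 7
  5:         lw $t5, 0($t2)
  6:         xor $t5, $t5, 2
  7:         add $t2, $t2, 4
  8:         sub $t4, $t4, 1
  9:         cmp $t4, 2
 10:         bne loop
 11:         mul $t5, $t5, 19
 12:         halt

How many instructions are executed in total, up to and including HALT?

$t5=2
$t4=9
$t2=0
$t5=2*7=14
$t5=M[0]=19
$t5=19^2=17
$t2=0+4=4
$t4=9-1=8
cmp $t4, 2  (cmp 8,2)
bne loop: taken
$t5=17*7=119
$t5=M[4]=0
$t5=0^2=2
$t2=4+4=8
$t4=8-1=7
cmp $t4, 2  (cmp 7,2)
bne loop: taken
$t5=2*7=14
$t5=M[8]=-4
$t5=(-4)^2=-2
$t2=8+4=12
$t4=7-1=6
cmp $t4, 2  (cmp 6,2)
bne loop: taken
$t5=(-2)*7=-14
$t5=M[12]=7
$t5=7^2=5
$t2=12+4=16
$t4=6-1=5
cmp $t4, 2  (cmp 5,2)
bne loop: taken
$t5=5*7=35
$t5=M[16]=13
$t5=13^2=15
$t2=16+4=20
$t4=5-1=4
cmp $t4, 2  (cmp 4,2)
bne loop: taken
$t5=15*7=105
$t5=M[20]=14
$t5=14^2=12
$t2=20+4=24
$t4=4-1=3
cmp $t4, 2  (cmp 3,2)
bne loop: taken
$t5=12*7=84
$t5=M[24]=2
$t5=2^2=0
$t2=24+4=28
$t4=3-1=2
cmp $t4, 2  (cmp 2,2)
bne loop: not taken
$t5=0*19=0
halt.
Total executed instructions: 54.

54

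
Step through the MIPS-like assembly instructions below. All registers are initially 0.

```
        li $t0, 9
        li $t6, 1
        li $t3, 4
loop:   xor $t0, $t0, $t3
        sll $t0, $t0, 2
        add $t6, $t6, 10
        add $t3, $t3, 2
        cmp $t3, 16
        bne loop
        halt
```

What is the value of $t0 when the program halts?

$t0=9
$t6=1
$t3=4
$t0=9^4=13
$t0=13<<2=52
$t6=1+10=11
$t3=4+2=6
cmp $t3, 16  (cmp 6,16)
bne loop: taken
$t0=52^6=50
$t0=50<<2=200
$t6=11+10=21
$t3=6+2=8
cmp $t3, 16  (cmp 8,16)
bne loop: taken
$t0=200^8=192
$t0=192<<2=768
$t6=21+10=31
$t3=8+2=10
cmp $t3, 16  (cmp 10,16)
bne loop: taken
$t0=768^10=778
$t0=778<<2=3112
$t6=31+10=41
$t3=10+2=12
cmp $t3, 16  (cmp 12,16)
bne loop: taken
$t0=3112^12=3108
$t0=3108<<2=12432
$t6=41+10=51
$t3=12+2=14
cmp $t3, 16  (cmp 14,16)
bne loop: taken
$t0=12432^14=12446
$t0=12446<<2=49784
$t6=51+10=61
$t3=14+2=16
cmp $t3, 16  (cmp 16,16)
bne loop: not taken
halt.

49784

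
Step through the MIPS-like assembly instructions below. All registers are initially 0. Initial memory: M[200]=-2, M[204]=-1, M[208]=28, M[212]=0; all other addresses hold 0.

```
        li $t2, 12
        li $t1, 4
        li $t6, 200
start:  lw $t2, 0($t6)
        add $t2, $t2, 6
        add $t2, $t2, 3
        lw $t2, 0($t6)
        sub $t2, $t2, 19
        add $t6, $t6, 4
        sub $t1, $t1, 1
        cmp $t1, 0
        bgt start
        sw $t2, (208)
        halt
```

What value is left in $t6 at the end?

216

$t2=12
$t1=4
$t6=200
$t2=M[200]=-2
$t2=(-2)+6=4
$t2=4+3=7
$t2=M[200]=-2
$t2=(-2)-19=-21
$t6=200+4=204
$t1=4-1=3
cmp $t1, 0  (cmp 3,0)
bgt start: taken
$t2=M[204]=-1
$t2=(-1)+6=5
$t2=5+3=8
$t2=M[204]=-1
$t2=(-1)-19=-20
$t6=204+4=208
$t1=3-1=2
cmp $t1, 0  (cmp 2,0)
bgt start: taken
$t2=M[208]=28
$t2=28+6=34
$t2=34+3=37
$t2=M[208]=28
$t2=28-19=9
$t6=208+4=212
$t1=2-1=1
cmp $t1, 0  (cmp 1,0)
bgt start: taken
$t2=M[212]=0
$t2=0+6=6
$t2=6+3=9
$t2=M[212]=0
$t2=0-19=-19
$t6=212+4=216
$t1=1-1=0
cmp $t1, 0  (cmp 0,0)
bgt start: not taken
sw $t2, (208) → M[208]=-19
halt.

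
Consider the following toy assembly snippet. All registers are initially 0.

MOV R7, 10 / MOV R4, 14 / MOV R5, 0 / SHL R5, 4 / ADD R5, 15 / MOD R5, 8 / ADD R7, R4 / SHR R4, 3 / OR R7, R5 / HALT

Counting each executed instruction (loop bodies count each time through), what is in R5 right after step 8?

R7=10
R4=14
R5=0
R5=0<<4=0
R5=0+15=15
R5=15%8=7
R7=10+14=24
R4=14>>3=1
After step 8: R5 = 7.

7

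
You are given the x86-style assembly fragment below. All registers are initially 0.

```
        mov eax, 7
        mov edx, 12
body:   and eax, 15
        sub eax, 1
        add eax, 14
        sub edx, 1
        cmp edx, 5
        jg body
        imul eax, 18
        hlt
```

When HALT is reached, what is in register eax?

324

after mov eax, 7: eax=7
after mov edx, 12: edx=12
after and eax, 15: eax=7&15=7
after sub eax, 1: eax=7-1=6
after add eax, 14: eax=6+14=20
after sub edx, 1: edx=12-1=11
cmp edx, 5  (cmp 11,5)
jg body: taken
after and eax, 15: eax=20&15=4
after sub eax, 1: eax=4-1=3
after add eax, 14: eax=3+14=17
after sub edx, 1: edx=11-1=10
cmp edx, 5  (cmp 10,5)
jg body: taken
after and eax, 15: eax=17&15=1
after sub eax, 1: eax=1-1=0
after add eax, 14: eax=0+14=14
after sub edx, 1: edx=10-1=9
cmp edx, 5  (cmp 9,5)
jg body: taken
after and eax, 15: eax=14&15=14
after sub eax, 1: eax=14-1=13
after add eax, 14: eax=13+14=27
after sub edx, 1: edx=9-1=8
cmp edx, 5  (cmp 8,5)
jg body: taken
after and eax, 15: eax=27&15=11
after sub eax, 1: eax=11-1=10
after add eax, 14: eax=10+14=24
after sub edx, 1: edx=8-1=7
cmp edx, 5  (cmp 7,5)
jg body: taken
after and eax, 15: eax=24&15=8
after sub eax, 1: eax=8-1=7
after add eax, 14: eax=7+14=21
after sub edx, 1: edx=7-1=6
cmp edx, 5  (cmp 6,5)
jg body: taken
after and eax, 15: eax=21&15=5
after sub eax, 1: eax=5-1=4
after add eax, 14: eax=4+14=18
after sub edx, 1: edx=6-1=5
cmp edx, 5  (cmp 5,5)
jg body: not taken
after imul eax, 18: eax=18*18=324
halt.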